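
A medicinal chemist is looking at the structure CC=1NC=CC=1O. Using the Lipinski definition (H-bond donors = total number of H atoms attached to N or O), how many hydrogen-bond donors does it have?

Donors: find every N or O and count the H atoms it carries.
  atom 3 (N): bond orders sum to 2 → 1 H
  atom 7 (O): bond orders sum to 1 → 1 H
Lipinski HBD = 2.

2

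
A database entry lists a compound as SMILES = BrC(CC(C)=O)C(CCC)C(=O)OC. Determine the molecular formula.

Walk through each heavy atom and fill implicit hydrogens from standard valence (C 4, N 3, O 2, S 2, halogen 1):
  atom 1: Br (halogen, monovalent) → 0 H
  atom 2: C, bond orders sum to 3 (valence 4) → 1 H
  atom 3: C, bond orders sum to 2 (valence 4) → 2 H
  atom 4: C, bond orders sum to 4 (valence 4) → 0 H
  atom 5: C, bond orders sum to 1 (valence 4) → 3 H
  atom 6: O, bond orders sum to 2 (valence 2) → 0 H
  atom 7: C, bond orders sum to 3 (valence 4) → 1 H
  atom 8: C, bond orders sum to 2 (valence 4) → 2 H
  atom 9: C, bond orders sum to 2 (valence 4) → 2 H
  atom 10: C, bond orders sum to 1 (valence 4) → 3 H
  atom 11: C, bond orders sum to 4 (valence 4) → 0 H
  atom 12: O, bond orders sum to 2 (valence 2) → 0 H
  atom 13: O, bond orders sum to 2 (valence 2) → 0 H
  atom 14: C, bond orders sum to 1 (valence 4) → 3 H
Totals → C:10, H:17, Br:1, O:3.
In Hill order: C10H17BrO3.

C10H17BrO3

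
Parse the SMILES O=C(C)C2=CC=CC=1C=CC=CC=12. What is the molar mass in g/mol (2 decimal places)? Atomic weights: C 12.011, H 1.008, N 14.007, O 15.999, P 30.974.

First, the molecular formula is C12H10O (counting implicit H from valence).
  C: 12 × 12.011 = 144.132
  H: 10 × 1.008 = 10.080
  O: 1 × 15.999 = 15.999
Sum: 12×12.011 + 10×1.008 + 1×15.999 = 170.211 → 170.21 g/mol.

170.21 g/mol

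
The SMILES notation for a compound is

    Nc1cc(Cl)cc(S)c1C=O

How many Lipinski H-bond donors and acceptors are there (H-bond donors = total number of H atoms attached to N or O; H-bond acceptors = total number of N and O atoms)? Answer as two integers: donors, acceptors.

2, 2

Donors: find every N or O and count the H atoms it carries.
  atom 1 (N): bond orders sum to 1 → 2 H
  atom 11 (O): bond orders sum to 2 → 0 H
Lipinski HBD = 2.
Acceptors: N atoms = 1, O atoms = 1 → HBA = 2.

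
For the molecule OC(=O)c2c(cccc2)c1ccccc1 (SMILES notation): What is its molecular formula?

C13H10O2

Walk through each heavy atom and fill implicit hydrogens from standard valence (C 4, N 3, O 2, S 2, halogen 1); for lowercase aromatic atoms, an aromatic c carries 1 H when it has two neighbours and 0 H with three, and aromatic n carries 0 H:
  atom 1: O, bond orders sum to 1 (valence 2) → 1 H
  atom 2: C, bond orders sum to 4 (valence 4) → 0 H
  atom 3: O, bond orders sum to 2 (valence 2) → 0 H
  atom 4: aromatic c, 3 neighbours → 0 H
  atom 5: aromatic c, 3 neighbours → 0 H
  atom 6: aromatic c, 2 neighbours → 1 H
  atom 7: aromatic c, 2 neighbours → 1 H
  atom 8: aromatic c, 2 neighbours → 1 H
  atom 9: aromatic c, 2 neighbours → 1 H
  atom 10: aromatic c, 3 neighbours → 0 H
  atom 11: aromatic c, 2 neighbours → 1 H
  atom 12: aromatic c, 2 neighbours → 1 H
  atom 13: aromatic c, 2 neighbours → 1 H
  atom 14: aromatic c, 2 neighbours → 1 H
  atom 15: aromatic c, 2 neighbours → 1 H
Totals → C:13, H:10, O:2.
In Hill order: C13H10O2.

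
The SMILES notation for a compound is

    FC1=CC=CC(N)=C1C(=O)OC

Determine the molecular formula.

C8H8FNO2

Walk through each heavy atom and fill implicit hydrogens from standard valence (C 4, N 3, O 2, S 2, halogen 1):
  atom 1: F (halogen, monovalent) → 0 H
  atom 2: C, bond orders sum to 4 (valence 4) → 0 H
  atom 3: C, bond orders sum to 3 (valence 4) → 1 H
  atom 4: C, bond orders sum to 3 (valence 4) → 1 H
  atom 5: C, bond orders sum to 3 (valence 4) → 1 H
  atom 6: C, bond orders sum to 4 (valence 4) → 0 H
  atom 7: N, bond orders sum to 1 (valence 3) → 2 H
  atom 8: C, bond orders sum to 4 (valence 4) → 0 H
  atom 9: C, bond orders sum to 4 (valence 4) → 0 H
  atom 10: O, bond orders sum to 2 (valence 2) → 0 H
  atom 11: O, bond orders sum to 2 (valence 2) → 0 H
  atom 12: C, bond orders sum to 1 (valence 4) → 3 H
Totals → C:8, H:8, F:1, N:1, O:2.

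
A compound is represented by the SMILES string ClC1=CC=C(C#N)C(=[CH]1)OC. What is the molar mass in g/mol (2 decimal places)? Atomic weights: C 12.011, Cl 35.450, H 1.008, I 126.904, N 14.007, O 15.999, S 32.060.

First, the molecular formula is C8H6ClNO (counting implicit H from valence).
  C: 8 × 12.011 = 96.088
  Cl: 1 × 35.450 = 35.450
  H: 6 × 1.008 = 6.048
  N: 1 × 14.007 = 14.007
  O: 1 × 15.999 = 15.999
Sum: 8×12.011 + 1×35.450 + 6×1.008 + 1×14.007 + 1×15.999 = 167.592 → 167.59 g/mol.

167.59 g/mol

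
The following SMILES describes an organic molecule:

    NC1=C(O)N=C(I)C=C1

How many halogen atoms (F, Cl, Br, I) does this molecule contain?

1

Halogen atoms appear at heavy-atom position 7 (1×I).
Other groups present: 1 hydroxyl, 1 primary amine.
Halogen count: 1.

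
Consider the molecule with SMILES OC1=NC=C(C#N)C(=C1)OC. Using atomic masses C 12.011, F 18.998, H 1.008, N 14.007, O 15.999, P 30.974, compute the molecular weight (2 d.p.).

First, the molecular formula is C7H6N2O2 (counting implicit H from valence).
  C: 7 × 12.011 = 84.077
  H: 6 × 1.008 = 6.048
  N: 2 × 14.007 = 28.014
  O: 2 × 15.999 = 31.998
Sum: 7×12.011 + 6×1.008 + 2×14.007 + 2×15.999 = 150.137 → 150.14 g/mol.

150.14 g/mol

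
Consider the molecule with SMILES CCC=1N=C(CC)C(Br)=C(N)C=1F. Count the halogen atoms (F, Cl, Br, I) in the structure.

2

Halogen atoms appear at heavy-atom positions 9, 13 (1×Br, 1×F).
Other groups present: 1 primary amine.
Halogen count: 2.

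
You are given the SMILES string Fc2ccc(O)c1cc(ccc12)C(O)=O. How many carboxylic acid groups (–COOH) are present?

1

The carboxylic acid motif appears at heavy-atom position 13 in the SMILES.
Other groups present: 1 hydroxyl.
Carboxylic acid count: 1.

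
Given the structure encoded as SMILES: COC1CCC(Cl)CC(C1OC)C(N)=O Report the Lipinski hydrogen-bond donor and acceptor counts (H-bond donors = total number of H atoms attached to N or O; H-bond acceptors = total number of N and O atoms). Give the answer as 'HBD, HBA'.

2, 4

Donors: find every N or O and count the H atoms it carries.
  atom 2 (O): bond orders sum to 2 → 0 H
  atom 11 (O): bond orders sum to 2 → 0 H
  atom 14 (N): bond orders sum to 1 → 2 H
  atom 15 (O): bond orders sum to 2 → 0 H
Lipinski HBD = 2.
Acceptors: N atoms = 1, O atoms = 3 → HBA = 4.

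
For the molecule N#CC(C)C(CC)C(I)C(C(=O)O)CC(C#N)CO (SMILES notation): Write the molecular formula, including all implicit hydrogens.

C13H19IN2O3

Walk through each heavy atom and fill implicit hydrogens from standard valence (C 4, N 3, O 2, S 2, halogen 1):
  atom 1: N, bond orders sum to 3 (valence 3) → 0 H
  atom 2: C, bond orders sum to 4 (valence 4) → 0 H
  atom 3: C, bond orders sum to 3 (valence 4) → 1 H
  atom 4: C, bond orders sum to 1 (valence 4) → 3 H
  atom 5: C, bond orders sum to 3 (valence 4) → 1 H
  atom 6: C, bond orders sum to 2 (valence 4) → 2 H
  atom 7: C, bond orders sum to 1 (valence 4) → 3 H
  atom 8: C, bond orders sum to 3 (valence 4) → 1 H
  atom 9: I (halogen, monovalent) → 0 H
  atom 10: C, bond orders sum to 3 (valence 4) → 1 H
  atom 11: C, bond orders sum to 4 (valence 4) → 0 H
  atom 12: O, bond orders sum to 2 (valence 2) → 0 H
  atom 13: O, bond orders sum to 1 (valence 2) → 1 H
  atom 14: C, bond orders sum to 2 (valence 4) → 2 H
  atom 15: C, bond orders sum to 3 (valence 4) → 1 H
  atom 16: C, bond orders sum to 4 (valence 4) → 0 H
  atom 17: N, bond orders sum to 3 (valence 3) → 0 H
  atom 18: C, bond orders sum to 2 (valence 4) → 2 H
  atom 19: O, bond orders sum to 1 (valence 2) → 1 H
Totals → C:13, H:19, I:1, N:2, O:3.
In Hill order: C13H19IN2O3.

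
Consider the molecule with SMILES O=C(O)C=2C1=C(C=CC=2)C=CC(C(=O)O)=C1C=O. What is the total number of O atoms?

Scan the SMILES for O atoms (remember two-letter symbols like Cl and Br are single atoms).
Oxygen count: 5.

5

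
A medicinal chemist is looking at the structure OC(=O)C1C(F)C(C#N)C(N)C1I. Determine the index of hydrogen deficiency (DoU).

Degree of unsaturation = (number of rings) + (number of π bonds).
Ring closures in the SMILES: 1.
π bonds: 1 double bond (each 1 DoU), 1 triple bond (each 2 DoU) → 3 DoU from unsaturation.
Total DoU = 1 + 3 = 4.

4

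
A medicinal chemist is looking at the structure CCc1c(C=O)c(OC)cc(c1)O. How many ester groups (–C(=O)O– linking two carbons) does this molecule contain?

0

Scan the SMILES for the ester motif — none present.
Groups that are present: 1 aldehyde, 1 ether, 1 hydroxyl.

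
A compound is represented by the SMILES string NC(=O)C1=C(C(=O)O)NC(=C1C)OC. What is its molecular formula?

Walk through each heavy atom and fill implicit hydrogens from standard valence (C 4, N 3, O 2, S 2, halogen 1):
  atom 1: N, bond orders sum to 1 (valence 3) → 2 H
  atom 2: C, bond orders sum to 4 (valence 4) → 0 H
  atom 3: O, bond orders sum to 2 (valence 2) → 0 H
  atom 4: C, bond orders sum to 4 (valence 4) → 0 H
  atom 5: C, bond orders sum to 4 (valence 4) → 0 H
  atom 6: C, bond orders sum to 4 (valence 4) → 0 H
  atom 7: O, bond orders sum to 2 (valence 2) → 0 H
  atom 8: O, bond orders sum to 1 (valence 2) → 1 H
  atom 9: N, bond orders sum to 2 (valence 3) → 1 H
  atom 10: C, bond orders sum to 4 (valence 4) → 0 H
  atom 11: C, bond orders sum to 4 (valence 4) → 0 H
  atom 12: C, bond orders sum to 1 (valence 4) → 3 H
  atom 13: O, bond orders sum to 2 (valence 2) → 0 H
  atom 14: C, bond orders sum to 1 (valence 4) → 3 H
Totals → C:8, H:10, N:2, O:4.
In Hill order: C8H10N2O4.

C8H10N2O4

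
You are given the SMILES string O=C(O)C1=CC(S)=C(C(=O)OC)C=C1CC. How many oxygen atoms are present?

Scan the SMILES for O atoms (remember two-letter symbols like Cl and Br are single atoms).
Oxygen count: 4.

4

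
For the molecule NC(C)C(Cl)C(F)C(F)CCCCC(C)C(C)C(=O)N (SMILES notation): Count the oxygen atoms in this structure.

Scan the SMILES for O atoms (remember two-letter symbols like Cl and Br are single atoms).
Oxygen count: 1.

1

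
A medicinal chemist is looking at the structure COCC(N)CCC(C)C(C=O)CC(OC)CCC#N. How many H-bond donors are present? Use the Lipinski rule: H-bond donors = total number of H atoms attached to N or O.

Donors: find every N or O and count the H atoms it carries.
  atom 2 (O): bond orders sum to 2 → 0 H
  atom 5 (N): bond orders sum to 1 → 2 H
  atom 12 (O): bond orders sum to 2 → 0 H
  atom 15 (O): bond orders sum to 2 → 0 H
  atom 20 (N): bond orders sum to 3 → 0 H
Lipinski HBD = 2.

2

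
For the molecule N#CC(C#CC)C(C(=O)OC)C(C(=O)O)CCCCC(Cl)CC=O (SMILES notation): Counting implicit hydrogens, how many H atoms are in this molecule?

Walk through each heavy atom and fill implicit hydrogens from standard valence (C 4, N 3, O 2, S 2, halogen 1):
  atom 1: N, bond orders sum to 3 (valence 3) → 0 H
  atom 2: C, bond orders sum to 4 (valence 4) → 0 H
  atom 3: C, bond orders sum to 3 (valence 4) → 1 H
  atom 4: C, bond orders sum to 4 (valence 4) → 0 H
  atom 5: C, bond orders sum to 4 (valence 4) → 0 H
  atom 6: C, bond orders sum to 1 (valence 4) → 3 H
  atom 7: C, bond orders sum to 3 (valence 4) → 1 H
  atom 8: C, bond orders sum to 4 (valence 4) → 0 H
  atom 9: O, bond orders sum to 2 (valence 2) → 0 H
  atom 10: O, bond orders sum to 2 (valence 2) → 0 H
  atom 11: C, bond orders sum to 1 (valence 4) → 3 H
  atom 12: C, bond orders sum to 3 (valence 4) → 1 H
  atom 13: C, bond orders sum to 4 (valence 4) → 0 H
  atom 14: O, bond orders sum to 2 (valence 2) → 0 H
  atom 15: O, bond orders sum to 1 (valence 2) → 1 H
  atom 16: C, bond orders sum to 2 (valence 4) → 2 H
  atom 17: C, bond orders sum to 2 (valence 4) → 2 H
  atom 18: C, bond orders sum to 2 (valence 4) → 2 H
  atom 19: C, bond orders sum to 2 (valence 4) → 2 H
  atom 20: C, bond orders sum to 3 (valence 4) → 1 H
  atom 21: Cl (halogen, monovalent) → 0 H
  atom 22: C, bond orders sum to 2 (valence 4) → 2 H
  atom 23: C, bond orders sum to 3 (valence 4) → 1 H
  atom 24: O, bond orders sum to 2 (valence 2) → 0 H
Total hydrogens: 22.

22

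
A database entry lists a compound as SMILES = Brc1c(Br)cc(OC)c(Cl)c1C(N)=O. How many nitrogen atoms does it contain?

Scan the SMILES for N atoms (remember two-letter symbols like Cl and Br are single atoms).
Nitrogen count: 1.

1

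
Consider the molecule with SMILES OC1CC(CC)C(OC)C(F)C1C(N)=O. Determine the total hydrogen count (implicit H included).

Walk through each heavy atom and fill implicit hydrogens from standard valence (C 4, N 3, O 2, S 2, halogen 1):
  atom 1: O, bond orders sum to 1 (valence 2) → 1 H
  atom 2: C, bond orders sum to 3 (valence 4) → 1 H
  atom 3: C, bond orders sum to 2 (valence 4) → 2 H
  atom 4: C, bond orders sum to 3 (valence 4) → 1 H
  atom 5: C, bond orders sum to 2 (valence 4) → 2 H
  atom 6: C, bond orders sum to 1 (valence 4) → 3 H
  atom 7: C, bond orders sum to 3 (valence 4) → 1 H
  atom 8: O, bond orders sum to 2 (valence 2) → 0 H
  atom 9: C, bond orders sum to 1 (valence 4) → 3 H
  atom 10: C, bond orders sum to 3 (valence 4) → 1 H
  atom 11: F (halogen, monovalent) → 0 H
  atom 12: C, bond orders sum to 3 (valence 4) → 1 H
  atom 13: C, bond orders sum to 4 (valence 4) → 0 H
  atom 14: N, bond orders sum to 1 (valence 3) → 2 H
  atom 15: O, bond orders sum to 2 (valence 2) → 0 H
Total hydrogens: 18.

18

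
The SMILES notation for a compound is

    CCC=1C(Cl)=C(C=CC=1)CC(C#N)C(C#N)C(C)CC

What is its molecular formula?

C17H21ClN2

Walk through each heavy atom and fill implicit hydrogens from standard valence (C 4, N 3, O 2, S 2, halogen 1):
  atom 1: C, bond orders sum to 1 (valence 4) → 3 H
  atom 2: C, bond orders sum to 2 (valence 4) → 2 H
  atom 3: C, bond orders sum to 4 (valence 4) → 0 H
  atom 4: C, bond orders sum to 4 (valence 4) → 0 H
  atom 5: Cl (halogen, monovalent) → 0 H
  atom 6: C, bond orders sum to 4 (valence 4) → 0 H
  atom 7: C, bond orders sum to 3 (valence 4) → 1 H
  atom 8: C, bond orders sum to 3 (valence 4) → 1 H
  atom 9: C, bond orders sum to 3 (valence 4) → 1 H
  atom 10: C, bond orders sum to 2 (valence 4) → 2 H
  atom 11: C, bond orders sum to 3 (valence 4) → 1 H
  atom 12: C, bond orders sum to 4 (valence 4) → 0 H
  atom 13: N, bond orders sum to 3 (valence 3) → 0 H
  atom 14: C, bond orders sum to 3 (valence 4) → 1 H
  atom 15: C, bond orders sum to 4 (valence 4) → 0 H
  atom 16: N, bond orders sum to 3 (valence 3) → 0 H
  atom 17: C, bond orders sum to 3 (valence 4) → 1 H
  atom 18: C, bond orders sum to 1 (valence 4) → 3 H
  atom 19: C, bond orders sum to 2 (valence 4) → 2 H
  atom 20: C, bond orders sum to 1 (valence 4) → 3 H
Totals → C:17, H:21, Cl:1, N:2.
In Hill order: C17H21ClN2.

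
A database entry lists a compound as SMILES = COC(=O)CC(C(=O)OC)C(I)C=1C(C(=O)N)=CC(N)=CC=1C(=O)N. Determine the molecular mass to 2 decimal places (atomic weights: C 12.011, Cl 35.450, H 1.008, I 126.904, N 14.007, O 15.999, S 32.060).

463.23 g/mol

First, the molecular formula is C15H18IN3O6 (counting implicit H from valence).
  C: 15 × 12.011 = 180.165
  H: 18 × 1.008 = 18.144
  I: 1 × 126.904 = 126.904
  N: 3 × 14.007 = 42.021
  O: 6 × 15.999 = 95.994
Sum: 15×12.011 + 18×1.008 + 1×126.904 + 3×14.007 + 6×15.999 = 463.228 → 463.23 g/mol.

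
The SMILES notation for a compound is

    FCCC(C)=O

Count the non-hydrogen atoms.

Every atom symbol written in the SMILES (organic subset) is one heavy atom; implicit H are not written.
Heavy atoms by element → C:4, F:1, O:1.
Total: 6.

6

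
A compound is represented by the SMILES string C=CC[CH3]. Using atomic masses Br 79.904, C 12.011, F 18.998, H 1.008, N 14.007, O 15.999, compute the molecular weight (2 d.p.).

First, the molecular formula is C4H8 (counting implicit H from valence).
  C: 4 × 12.011 = 48.044
  H: 8 × 1.008 = 8.064
Sum: 4×12.011 + 8×1.008 = 56.108 → 56.11 g/mol.

56.11 g/mol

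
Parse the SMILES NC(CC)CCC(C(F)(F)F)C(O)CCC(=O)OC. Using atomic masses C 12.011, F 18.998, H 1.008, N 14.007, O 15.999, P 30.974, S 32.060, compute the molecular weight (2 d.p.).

First, the molecular formula is C12H22F3NO3 (counting implicit H from valence).
  C: 12 × 12.011 = 144.132
  F: 3 × 18.998 = 56.994
  H: 22 × 1.008 = 22.176
  N: 1 × 14.007 = 14.007
  O: 3 × 15.999 = 47.997
Sum: 12×12.011 + 3×18.998 + 22×1.008 + 1×14.007 + 3×15.999 = 285.306 → 285.31 g/mol.

285.31 g/mol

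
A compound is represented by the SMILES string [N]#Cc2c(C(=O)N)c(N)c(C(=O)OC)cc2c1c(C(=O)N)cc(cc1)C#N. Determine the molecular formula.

Walk through each heavy atom and fill implicit hydrogens from standard valence (C 4, N 3, O 2, S 2, halogen 1); for lowercase aromatic atoms, an aromatic c carries 1 H when it has two neighbours and 0 H with three, and aromatic n carries 0 H:
  atom 1: N with explicit H count 0
  atom 2: C, bond orders sum to 4 (valence 4) → 0 H
  atom 3: aromatic c, 3 neighbours → 0 H
  atom 4: aromatic c, 3 neighbours → 0 H
  atom 5: C, bond orders sum to 4 (valence 4) → 0 H
  atom 6: O, bond orders sum to 2 (valence 2) → 0 H
  atom 7: N, bond orders sum to 1 (valence 3) → 2 H
  atom 8: aromatic c, 3 neighbours → 0 H
  atom 9: N, bond orders sum to 1 (valence 3) → 2 H
  atom 10: aromatic c, 3 neighbours → 0 H
  atom 11: C, bond orders sum to 4 (valence 4) → 0 H
  atom 12: O, bond orders sum to 2 (valence 2) → 0 H
  atom 13: O, bond orders sum to 2 (valence 2) → 0 H
  atom 14: C, bond orders sum to 1 (valence 4) → 3 H
  atom 15: aromatic c, 2 neighbours → 1 H
  atom 16: aromatic c, 3 neighbours → 0 H
  atom 17: aromatic c, 3 neighbours → 0 H
  atom 18: aromatic c, 3 neighbours → 0 H
  atom 19: C, bond orders sum to 4 (valence 4) → 0 H
  atom 20: O, bond orders sum to 2 (valence 2) → 0 H
  atom 21: N, bond orders sum to 1 (valence 3) → 2 H
  atom 22: aromatic c, 2 neighbours → 1 H
  atom 23: aromatic c, 3 neighbours → 0 H
  atom 24: aromatic c, 2 neighbours → 1 H
  atom 25: aromatic c, 2 neighbours → 1 H
  atom 26: C, bond orders sum to 4 (valence 4) → 0 H
  atom 27: N, bond orders sum to 3 (valence 3) → 0 H
Totals → C:18, H:13, N:5, O:4.
In Hill order: C18H13N5O4.

C18H13N5O4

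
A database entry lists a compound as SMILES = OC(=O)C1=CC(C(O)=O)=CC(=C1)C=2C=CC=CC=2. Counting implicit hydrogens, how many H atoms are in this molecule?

Walk through each heavy atom and fill implicit hydrogens from standard valence (C 4, N 3, O 2, S 2, halogen 1):
  atom 1: O, bond orders sum to 1 (valence 2) → 1 H
  atom 2: C, bond orders sum to 4 (valence 4) → 0 H
  atom 3: O, bond orders sum to 2 (valence 2) → 0 H
  atom 4: C, bond orders sum to 4 (valence 4) → 0 H
  atom 5: C, bond orders sum to 3 (valence 4) → 1 H
  atom 6: C, bond orders sum to 4 (valence 4) → 0 H
  atom 7: C, bond orders sum to 4 (valence 4) → 0 H
  atom 8: O, bond orders sum to 1 (valence 2) → 1 H
  atom 9: O, bond orders sum to 2 (valence 2) → 0 H
  atom 10: C, bond orders sum to 3 (valence 4) → 1 H
  atom 11: C, bond orders sum to 4 (valence 4) → 0 H
  atom 12: C, bond orders sum to 3 (valence 4) → 1 H
  atom 13: C, bond orders sum to 4 (valence 4) → 0 H
  atom 14: C, bond orders sum to 3 (valence 4) → 1 H
  atom 15: C, bond orders sum to 3 (valence 4) → 1 H
  atom 16: C, bond orders sum to 3 (valence 4) → 1 H
  atom 17: C, bond orders sum to 3 (valence 4) → 1 H
  atom 18: C, bond orders sum to 3 (valence 4) → 1 H
Total hydrogens: 10.

10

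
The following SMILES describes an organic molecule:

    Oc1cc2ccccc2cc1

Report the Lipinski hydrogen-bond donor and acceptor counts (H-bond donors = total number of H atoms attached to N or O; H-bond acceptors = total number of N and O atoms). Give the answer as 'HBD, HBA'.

1, 1

Donors: find every N or O and count the H atoms it carries.
  atom 1 (O): bond orders sum to 1 → 1 H
Lipinski HBD = 1.
Acceptors: N atoms = 0, O atoms = 1 → HBA = 1.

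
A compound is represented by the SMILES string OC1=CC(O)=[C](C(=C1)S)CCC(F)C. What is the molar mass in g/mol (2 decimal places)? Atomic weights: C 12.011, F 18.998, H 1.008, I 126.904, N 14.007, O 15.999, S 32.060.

First, the molecular formula is C10H13FO2S (counting implicit H from valence).
  C: 10 × 12.011 = 120.110
  F: 1 × 18.998 = 18.998
  H: 13 × 1.008 = 13.104
  O: 2 × 15.999 = 31.998
  S: 1 × 32.060 = 32.060
Sum: 10×12.011 + 1×18.998 + 13×1.008 + 2×15.999 + 1×32.060 = 216.270 → 216.27 g/mol.

216.27 g/mol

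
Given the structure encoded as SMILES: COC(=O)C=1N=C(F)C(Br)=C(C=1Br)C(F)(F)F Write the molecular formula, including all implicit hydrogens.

C8H3Br2F4NO2

Walk through each heavy atom and fill implicit hydrogens from standard valence (C 4, N 3, O 2, S 2, halogen 1):
  atom 1: C, bond orders sum to 1 (valence 4) → 3 H
  atom 2: O, bond orders sum to 2 (valence 2) → 0 H
  atom 3: C, bond orders sum to 4 (valence 4) → 0 H
  atom 4: O, bond orders sum to 2 (valence 2) → 0 H
  atom 5: C, bond orders sum to 4 (valence 4) → 0 H
  atom 6: N, bond orders sum to 3 (valence 3) → 0 H
  atom 7: C, bond orders sum to 4 (valence 4) → 0 H
  atom 8: F (halogen, monovalent) → 0 H
  atom 9: C, bond orders sum to 4 (valence 4) → 0 H
  atom 10: Br (halogen, monovalent) → 0 H
  atom 11: C, bond orders sum to 4 (valence 4) → 0 H
  atom 12: C, bond orders sum to 4 (valence 4) → 0 H
  atom 13: Br (halogen, monovalent) → 0 H
  atom 14: C, bond orders sum to 4 (valence 4) → 0 H
  atom 15: F (halogen, monovalent) → 0 H
  atom 16: F (halogen, monovalent) → 0 H
  atom 17: F (halogen, monovalent) → 0 H
Totals → C:8, H:3, Br:2, F:4, N:1, O:2.
In Hill order: C8H3Br2F4NO2.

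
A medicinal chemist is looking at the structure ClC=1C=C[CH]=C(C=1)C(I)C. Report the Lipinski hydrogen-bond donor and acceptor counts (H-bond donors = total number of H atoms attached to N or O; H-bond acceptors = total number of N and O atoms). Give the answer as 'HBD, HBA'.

0, 0

Donors: find every N or O and count the H atoms it carries.
  (no N or O atoms present)
Lipinski HBD = 0.
Acceptors: N atoms = 0, O atoms = 0 → HBA = 0.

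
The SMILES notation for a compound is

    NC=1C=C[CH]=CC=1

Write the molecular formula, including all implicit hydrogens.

C6H7N

Walk through each heavy atom and fill implicit hydrogens from standard valence (C 4, N 3, O 2, S 2, halogen 1):
  atom 1: N, bond orders sum to 1 (valence 3) → 2 H
  atom 2: C, bond orders sum to 4 (valence 4) → 0 H
  atom 3: C, bond orders sum to 3 (valence 4) → 1 H
  atom 4: C, bond orders sum to 3 (valence 4) → 1 H
  atom 5: C with explicit H count 1
  atom 6: C, bond orders sum to 3 (valence 4) → 1 H
  atom 7: C, bond orders sum to 3 (valence 4) → 1 H
Totals → C:6, H:7, N:1.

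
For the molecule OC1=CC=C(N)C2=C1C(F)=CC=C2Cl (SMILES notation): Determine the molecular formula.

C10H7ClFNO

Walk through each heavy atom and fill implicit hydrogens from standard valence (C 4, N 3, O 2, S 2, halogen 1):
  atom 1: O, bond orders sum to 1 (valence 2) → 1 H
  atom 2: C, bond orders sum to 4 (valence 4) → 0 H
  atom 3: C, bond orders sum to 3 (valence 4) → 1 H
  atom 4: C, bond orders sum to 3 (valence 4) → 1 H
  atom 5: C, bond orders sum to 4 (valence 4) → 0 H
  atom 6: N, bond orders sum to 1 (valence 3) → 2 H
  atom 7: C, bond orders sum to 4 (valence 4) → 0 H
  atom 8: C, bond orders sum to 4 (valence 4) → 0 H
  atom 9: C, bond orders sum to 4 (valence 4) → 0 H
  atom 10: F (halogen, monovalent) → 0 H
  atom 11: C, bond orders sum to 3 (valence 4) → 1 H
  atom 12: C, bond orders sum to 3 (valence 4) → 1 H
  atom 13: C, bond orders sum to 4 (valence 4) → 0 H
  atom 14: Cl (halogen, monovalent) → 0 H
Totals → C:10, H:7, Cl:1, F:1, N:1, O:1.
In Hill order: C10H7ClFNO.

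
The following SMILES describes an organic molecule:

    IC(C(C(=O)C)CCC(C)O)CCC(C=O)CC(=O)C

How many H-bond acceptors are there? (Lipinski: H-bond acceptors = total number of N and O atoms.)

N atoms: 0; O atoms: 4.
Lipinski HBA = 0 + 4 = 4.

4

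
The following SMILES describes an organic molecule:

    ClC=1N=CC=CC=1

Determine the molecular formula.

Walk through each heavy atom and fill implicit hydrogens from standard valence (C 4, N 3, O 2, S 2, halogen 1):
  atom 1: Cl (halogen, monovalent) → 0 H
  atom 2: C, bond orders sum to 4 (valence 4) → 0 H
  atom 3: N, bond orders sum to 3 (valence 3) → 0 H
  atom 4: C, bond orders sum to 3 (valence 4) → 1 H
  atom 5: C, bond orders sum to 3 (valence 4) → 1 H
  atom 6: C, bond orders sum to 3 (valence 4) → 1 H
  atom 7: C, bond orders sum to 3 (valence 4) → 1 H
Totals → C:5, H:4, Cl:1, N:1.
In Hill order: C5H4ClN.

C5H4ClN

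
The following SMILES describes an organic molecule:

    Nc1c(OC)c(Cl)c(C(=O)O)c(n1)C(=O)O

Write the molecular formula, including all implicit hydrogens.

Walk through each heavy atom and fill implicit hydrogens from standard valence (C 4, N 3, O 2, S 2, halogen 1); for lowercase aromatic atoms, an aromatic c carries 1 H when it has two neighbours and 0 H with three, and aromatic n carries 0 H:
  atom 1: N, bond orders sum to 1 (valence 3) → 2 H
  atom 2: aromatic c, 3 neighbours → 0 H
  atom 3: aromatic c, 3 neighbours → 0 H
  atom 4: O, bond orders sum to 2 (valence 2) → 0 H
  atom 5: C, bond orders sum to 1 (valence 4) → 3 H
  atom 6: aromatic c, 3 neighbours → 0 H
  atom 7: Cl (halogen, monovalent) → 0 H
  atom 8: aromatic c, 3 neighbours → 0 H
  atom 9: C, bond orders sum to 4 (valence 4) → 0 H
  atom 10: O, bond orders sum to 2 (valence 2) → 0 H
  atom 11: O, bond orders sum to 1 (valence 2) → 1 H
  atom 12: aromatic c, 3 neighbours → 0 H
  atom 13: aromatic n, 2 neighbours → 0 H
  atom 14: C, bond orders sum to 4 (valence 4) → 0 H
  atom 15: O, bond orders sum to 2 (valence 2) → 0 H
  atom 16: O, bond orders sum to 1 (valence 2) → 1 H
Totals → C:8, H:7, Cl:1, N:2, O:5.

C8H7ClN2O5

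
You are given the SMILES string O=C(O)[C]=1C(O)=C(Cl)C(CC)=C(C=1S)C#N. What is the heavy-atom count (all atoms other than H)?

16

Every atom symbol written in the SMILES (organic subset) is one heavy atom; implicit H are not written.
Heavy atoms by element → C:10, Cl:1, N:1, O:3, S:1.
Total: 16.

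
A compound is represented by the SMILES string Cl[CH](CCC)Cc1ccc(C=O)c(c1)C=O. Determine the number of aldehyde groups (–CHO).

The aldehyde motif appears at heavy-atom positions 11, 15 in the SMILES.
Aldehyde count: 2.

2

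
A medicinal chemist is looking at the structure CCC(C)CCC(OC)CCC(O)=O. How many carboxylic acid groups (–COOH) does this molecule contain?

The carboxylic acid motif appears at heavy-atom position 12 in the SMILES.
Other groups present: 1 ether.
Carboxylic acid count: 1.

1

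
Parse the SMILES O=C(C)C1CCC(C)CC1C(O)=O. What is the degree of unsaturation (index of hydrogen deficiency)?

3

Molecular formula: C10H16O3.
DoU = (2C + 2 + N − H − X) / 2, where X is the halogen count and O/S are ignored.
    = (2·10 + 2 + 0 − 16 − 0) / 2 = 6 / 2 = 3.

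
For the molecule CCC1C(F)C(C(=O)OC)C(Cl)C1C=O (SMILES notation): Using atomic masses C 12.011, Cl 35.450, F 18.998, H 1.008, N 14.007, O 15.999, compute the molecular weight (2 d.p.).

First, the molecular formula is C10H14ClFO3 (counting implicit H from valence).
  C: 10 × 12.011 = 120.110
  Cl: 1 × 35.450 = 35.450
  F: 1 × 18.998 = 18.998
  H: 14 × 1.008 = 14.112
  O: 3 × 15.999 = 47.997
Sum: 10×12.011 + 1×35.450 + 1×18.998 + 14×1.008 + 3×15.999 = 236.667 → 236.67 g/mol.

236.67 g/mol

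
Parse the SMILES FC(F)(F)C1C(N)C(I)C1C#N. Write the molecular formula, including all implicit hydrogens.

C6H6F3IN2

Walk through each heavy atom and fill implicit hydrogens from standard valence (C 4, N 3, O 2, S 2, halogen 1):
  atom 1: F (halogen, monovalent) → 0 H
  atom 2: C, bond orders sum to 4 (valence 4) → 0 H
  atom 3: F (halogen, monovalent) → 0 H
  atom 4: F (halogen, monovalent) → 0 H
  atom 5: C, bond orders sum to 3 (valence 4) → 1 H
  atom 6: C, bond orders sum to 3 (valence 4) → 1 H
  atom 7: N, bond orders sum to 1 (valence 3) → 2 H
  atom 8: C, bond orders sum to 3 (valence 4) → 1 H
  atom 9: I (halogen, monovalent) → 0 H
  atom 10: C, bond orders sum to 3 (valence 4) → 1 H
  atom 11: C, bond orders sum to 4 (valence 4) → 0 H
  atom 12: N, bond orders sum to 3 (valence 3) → 0 H
Totals → C:6, H:6, F:3, I:1, N:2.
In Hill order: C6H6F3IN2.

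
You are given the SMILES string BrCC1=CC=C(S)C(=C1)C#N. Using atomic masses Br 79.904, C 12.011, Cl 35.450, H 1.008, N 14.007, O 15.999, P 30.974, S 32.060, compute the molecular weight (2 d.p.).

228.11 g/mol

First, the molecular formula is C8H6BrNS (counting implicit H from valence).
  Br: 1 × 79.904 = 79.904
  C: 8 × 12.011 = 96.088
  H: 6 × 1.008 = 6.048
  N: 1 × 14.007 = 14.007
  S: 1 × 32.060 = 32.060
Sum: 1×79.904 + 8×12.011 + 6×1.008 + 1×14.007 + 1×32.060 = 228.107 → 228.11 g/mol.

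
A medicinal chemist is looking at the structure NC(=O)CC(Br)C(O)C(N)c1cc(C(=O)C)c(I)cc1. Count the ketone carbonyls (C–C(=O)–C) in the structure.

1

The ketone motif appears at heavy-atom position 14 in the SMILES.
Other groups present: 1 amide, 1 hydroxyl, 1 primary amine.
Ketone count: 1.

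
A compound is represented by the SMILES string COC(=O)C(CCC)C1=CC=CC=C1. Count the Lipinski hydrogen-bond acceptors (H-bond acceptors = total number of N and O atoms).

2

N atoms: 0; O atoms: 2.
Lipinski HBA = 0 + 2 = 2.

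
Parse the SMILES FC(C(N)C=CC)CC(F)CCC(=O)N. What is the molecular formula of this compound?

C10H18F2N2O

Walk through each heavy atom and fill implicit hydrogens from standard valence (C 4, N 3, O 2, S 2, halogen 1):
  atom 1: F (halogen, monovalent) → 0 H
  atom 2: C, bond orders sum to 3 (valence 4) → 1 H
  atom 3: C, bond orders sum to 3 (valence 4) → 1 H
  atom 4: N, bond orders sum to 1 (valence 3) → 2 H
  atom 5: C, bond orders sum to 3 (valence 4) → 1 H
  atom 6: C, bond orders sum to 3 (valence 4) → 1 H
  atom 7: C, bond orders sum to 1 (valence 4) → 3 H
  atom 8: C, bond orders sum to 2 (valence 4) → 2 H
  atom 9: C, bond orders sum to 3 (valence 4) → 1 H
  atom 10: F (halogen, monovalent) → 0 H
  atom 11: C, bond orders sum to 2 (valence 4) → 2 H
  atom 12: C, bond orders sum to 2 (valence 4) → 2 H
  atom 13: C, bond orders sum to 4 (valence 4) → 0 H
  atom 14: O, bond orders sum to 2 (valence 2) → 0 H
  atom 15: N, bond orders sum to 1 (valence 3) → 2 H
Totals → C:10, H:18, F:2, N:2, O:1.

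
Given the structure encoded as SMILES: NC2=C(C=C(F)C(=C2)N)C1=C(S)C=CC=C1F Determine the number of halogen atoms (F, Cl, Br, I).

Halogen atoms appear at heavy-atom positions 6, 17 (2×F).
Other groups present: 2 primary amine, 1 thiol.
Halogen count: 2.

2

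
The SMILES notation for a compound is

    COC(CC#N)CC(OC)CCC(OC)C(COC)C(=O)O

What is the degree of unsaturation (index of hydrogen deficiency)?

3

Molecular formula: C15H27NO6.
DoU = (2C + 2 + N − H − X) / 2, where X is the halogen count and O/S are ignored.
    = (2·15 + 2 + 1 − 27 − 0) / 2 = 6 / 2 = 3.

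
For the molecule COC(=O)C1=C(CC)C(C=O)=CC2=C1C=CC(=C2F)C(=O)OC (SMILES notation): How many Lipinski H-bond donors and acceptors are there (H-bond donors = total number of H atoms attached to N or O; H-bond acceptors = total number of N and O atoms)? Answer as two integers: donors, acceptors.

Donors: find every N or O and count the H atoms it carries.
  atom 2 (O): bond orders sum to 2 → 0 H
  atom 4 (O): bond orders sum to 2 → 0 H
  atom 11 (O): bond orders sum to 2 → 0 H
  atom 21 (O): bond orders sum to 2 → 0 H
  atom 22 (O): bond orders sum to 2 → 0 H
Lipinski HBD = 0.
Acceptors: N atoms = 0, O atoms = 5 → HBA = 5.

0, 5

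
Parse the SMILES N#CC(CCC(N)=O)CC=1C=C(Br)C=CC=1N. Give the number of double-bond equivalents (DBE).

7

Molecular formula: C12H14BrN3O.
DoU = (2C + 2 + N − H − X) / 2, where X is the halogen count and O/S are ignored.
    = (2·12 + 2 + 3 − 14 − 1) / 2 = 14 / 2 = 7.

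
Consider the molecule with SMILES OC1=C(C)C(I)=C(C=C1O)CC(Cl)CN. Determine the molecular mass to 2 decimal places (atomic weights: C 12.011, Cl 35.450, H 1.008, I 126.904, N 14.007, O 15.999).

First, the molecular formula is C10H13ClINO2 (counting implicit H from valence).
  C: 10 × 12.011 = 120.110
  Cl: 1 × 35.450 = 35.450
  H: 13 × 1.008 = 13.104
  I: 1 × 126.904 = 126.904
  N: 1 × 14.007 = 14.007
  O: 2 × 15.999 = 31.998
Sum: 10×12.011 + 1×35.450 + 13×1.008 + 1×126.904 + 1×14.007 + 2×15.999 = 341.573 → 341.57 g/mol.

341.57 g/mol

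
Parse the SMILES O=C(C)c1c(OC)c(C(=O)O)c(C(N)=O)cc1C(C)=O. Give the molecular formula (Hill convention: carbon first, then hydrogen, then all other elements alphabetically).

Walk through each heavy atom and fill implicit hydrogens from standard valence (C 4, N 3, O 2, S 2, halogen 1); for lowercase aromatic atoms, an aromatic c carries 1 H when it has two neighbours and 0 H with three, and aromatic n carries 0 H:
  atom 1: O, bond orders sum to 2 (valence 2) → 0 H
  atom 2: C, bond orders sum to 4 (valence 4) → 0 H
  atom 3: C, bond orders sum to 1 (valence 4) → 3 H
  atom 4: aromatic c, 3 neighbours → 0 H
  atom 5: aromatic c, 3 neighbours → 0 H
  atom 6: O, bond orders sum to 2 (valence 2) → 0 H
  atom 7: C, bond orders sum to 1 (valence 4) → 3 H
  atom 8: aromatic c, 3 neighbours → 0 H
  atom 9: C, bond orders sum to 4 (valence 4) → 0 H
  atom 10: O, bond orders sum to 2 (valence 2) → 0 H
  atom 11: O, bond orders sum to 1 (valence 2) → 1 H
  atom 12: aromatic c, 3 neighbours → 0 H
  atom 13: C, bond orders sum to 4 (valence 4) → 0 H
  atom 14: N, bond orders sum to 1 (valence 3) → 2 H
  atom 15: O, bond orders sum to 2 (valence 2) → 0 H
  atom 16: aromatic c, 2 neighbours → 1 H
  atom 17: aromatic c, 3 neighbours → 0 H
  atom 18: C, bond orders sum to 4 (valence 4) → 0 H
  atom 19: C, bond orders sum to 1 (valence 4) → 3 H
  atom 20: O, bond orders sum to 2 (valence 2) → 0 H
Totals → C:13, H:13, N:1, O:6.

C13H13NO6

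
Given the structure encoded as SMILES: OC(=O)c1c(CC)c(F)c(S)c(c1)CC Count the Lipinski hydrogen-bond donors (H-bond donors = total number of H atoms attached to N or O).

1

Donors: find every N or O and count the H atoms it carries.
  atom 1 (O): bond orders sum to 1 → 1 H
  atom 3 (O): bond orders sum to 2 → 0 H
Lipinski HBD = 1.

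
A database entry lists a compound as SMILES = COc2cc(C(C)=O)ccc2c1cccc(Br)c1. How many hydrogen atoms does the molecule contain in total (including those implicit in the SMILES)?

13

Walk through each heavy atom and fill implicit hydrogens from standard valence (C 4, N 3, O 2, S 2, halogen 1); for lowercase aromatic atoms, an aromatic c carries 1 H when it has two neighbours and 0 H with three, and aromatic n carries 0 H:
  atom 1: C, bond orders sum to 1 (valence 4) → 3 H
  atom 2: O, bond orders sum to 2 (valence 2) → 0 H
  atom 3: aromatic c, 3 neighbours → 0 H
  atom 4: aromatic c, 2 neighbours → 1 H
  atom 5: aromatic c, 3 neighbours → 0 H
  atom 6: C, bond orders sum to 4 (valence 4) → 0 H
  atom 7: C, bond orders sum to 1 (valence 4) → 3 H
  atom 8: O, bond orders sum to 2 (valence 2) → 0 H
  atom 9: aromatic c, 2 neighbours → 1 H
  atom 10: aromatic c, 2 neighbours → 1 H
  atom 11: aromatic c, 3 neighbours → 0 H
  atom 12: aromatic c, 3 neighbours → 0 H
  atom 13: aromatic c, 2 neighbours → 1 H
  atom 14: aromatic c, 2 neighbours → 1 H
  atom 15: aromatic c, 2 neighbours → 1 H
  atom 16: aromatic c, 3 neighbours → 0 H
  atom 17: Br (halogen, monovalent) → 0 H
  atom 18: aromatic c, 2 neighbours → 1 H
Total hydrogens: 13.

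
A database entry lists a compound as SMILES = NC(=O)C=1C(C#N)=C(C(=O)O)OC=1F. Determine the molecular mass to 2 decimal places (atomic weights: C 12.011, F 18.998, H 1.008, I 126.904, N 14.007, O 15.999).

First, the molecular formula is C7H3FN2O4 (counting implicit H from valence).
  C: 7 × 12.011 = 84.077
  F: 1 × 18.998 = 18.998
  H: 3 × 1.008 = 3.024
  N: 2 × 14.007 = 28.014
  O: 4 × 15.999 = 63.996
Sum: 7×12.011 + 1×18.998 + 3×1.008 + 2×14.007 + 4×15.999 = 198.109 → 198.11 g/mol.

198.11 g/mol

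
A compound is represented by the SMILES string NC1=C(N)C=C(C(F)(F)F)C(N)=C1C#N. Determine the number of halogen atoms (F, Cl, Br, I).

Halogen atoms appear at heavy-atom positions 8, 9, 10 (3×F).
Other groups present: 1 nitrile, 3 primary amine.
Halogen count: 3.

3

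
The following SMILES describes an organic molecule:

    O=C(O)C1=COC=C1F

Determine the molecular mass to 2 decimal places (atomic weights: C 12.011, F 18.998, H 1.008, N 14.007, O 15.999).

First, the molecular formula is C5H3FO3 (counting implicit H from valence).
  C: 5 × 12.011 = 60.055
  F: 1 × 18.998 = 18.998
  H: 3 × 1.008 = 3.024
  O: 3 × 15.999 = 47.997
Sum: 5×12.011 + 1×18.998 + 3×1.008 + 3×15.999 = 130.074 → 130.07 g/mol.

130.07 g/mol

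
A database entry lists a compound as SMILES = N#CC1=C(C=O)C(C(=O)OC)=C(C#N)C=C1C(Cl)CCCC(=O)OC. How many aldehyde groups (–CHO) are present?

The aldehyde motif appears at heavy-atom position 5 in the SMILES.
Other groups present: 2 ester, 2 nitrile.
Aldehyde count: 1.

1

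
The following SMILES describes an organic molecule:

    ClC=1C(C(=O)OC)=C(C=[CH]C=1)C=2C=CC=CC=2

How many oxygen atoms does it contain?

2

Scan the SMILES for O atoms (remember two-letter symbols like Cl and Br are single atoms).
Oxygen count: 2.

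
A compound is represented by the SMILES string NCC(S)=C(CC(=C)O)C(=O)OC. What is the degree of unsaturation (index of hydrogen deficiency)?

3

Degree of unsaturation = (number of rings) + (number of π bonds).
Ring closures in the SMILES: 0.
π bonds: 3 double bonds (each 1 DoU) → 3 DoU from unsaturation.
Total DoU = 0 + 3 = 3.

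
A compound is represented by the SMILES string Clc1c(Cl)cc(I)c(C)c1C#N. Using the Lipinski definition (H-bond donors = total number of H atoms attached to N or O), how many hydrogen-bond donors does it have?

0

Donors: find every N or O and count the H atoms it carries.
  atom 12 (N): bond orders sum to 3 → 0 H
Lipinski HBD = 0.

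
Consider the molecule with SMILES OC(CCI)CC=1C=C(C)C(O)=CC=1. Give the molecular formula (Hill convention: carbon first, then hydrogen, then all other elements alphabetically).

Walk through each heavy atom and fill implicit hydrogens from standard valence (C 4, N 3, O 2, S 2, halogen 1):
  atom 1: O, bond orders sum to 1 (valence 2) → 1 H
  atom 2: C, bond orders sum to 3 (valence 4) → 1 H
  atom 3: C, bond orders sum to 2 (valence 4) → 2 H
  atom 4: C, bond orders sum to 2 (valence 4) → 2 H
  atom 5: I (halogen, monovalent) → 0 H
  atom 6: C, bond orders sum to 2 (valence 4) → 2 H
  atom 7: C, bond orders sum to 4 (valence 4) → 0 H
  atom 8: C, bond orders sum to 3 (valence 4) → 1 H
  atom 9: C, bond orders sum to 4 (valence 4) → 0 H
  atom 10: C, bond orders sum to 1 (valence 4) → 3 H
  atom 11: C, bond orders sum to 4 (valence 4) → 0 H
  atom 12: O, bond orders sum to 1 (valence 2) → 1 H
  atom 13: C, bond orders sum to 3 (valence 4) → 1 H
  atom 14: C, bond orders sum to 3 (valence 4) → 1 H
Totals → C:11, H:15, I:1, O:2.
In Hill order: C11H15IO2.

C11H15IO2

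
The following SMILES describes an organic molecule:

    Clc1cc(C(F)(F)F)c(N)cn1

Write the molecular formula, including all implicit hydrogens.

C6H4ClF3N2

Walk through each heavy atom and fill implicit hydrogens from standard valence (C 4, N 3, O 2, S 2, halogen 1); for lowercase aromatic atoms, an aromatic c carries 1 H when it has two neighbours and 0 H with three, and aromatic n carries 0 H:
  atom 1: Cl (halogen, monovalent) → 0 H
  atom 2: aromatic c, 3 neighbours → 0 H
  atom 3: aromatic c, 2 neighbours → 1 H
  atom 4: aromatic c, 3 neighbours → 0 H
  atom 5: C, bond orders sum to 4 (valence 4) → 0 H
  atom 6: F (halogen, monovalent) → 0 H
  atom 7: F (halogen, monovalent) → 0 H
  atom 8: F (halogen, monovalent) → 0 H
  atom 9: aromatic c, 3 neighbours → 0 H
  atom 10: N, bond orders sum to 1 (valence 3) → 2 H
  atom 11: aromatic c, 2 neighbours → 1 H
  atom 12: aromatic n, 2 neighbours → 0 H
Totals → C:6, H:4, Cl:1, F:3, N:2.
In Hill order: C6H4ClF3N2.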